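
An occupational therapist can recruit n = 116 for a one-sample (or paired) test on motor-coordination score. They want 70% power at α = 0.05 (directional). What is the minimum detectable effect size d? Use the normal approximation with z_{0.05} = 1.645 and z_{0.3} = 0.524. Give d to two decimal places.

For a single sample (or paired design) of n = 116: d_min = (z_{α} + z_β)/√n.
z-sum = 1.645 + 0.524 = 2.169.
d_min = 2.169 / √116 = 2.169 / 10.770 = 0.201.

d_min ≈ 0.20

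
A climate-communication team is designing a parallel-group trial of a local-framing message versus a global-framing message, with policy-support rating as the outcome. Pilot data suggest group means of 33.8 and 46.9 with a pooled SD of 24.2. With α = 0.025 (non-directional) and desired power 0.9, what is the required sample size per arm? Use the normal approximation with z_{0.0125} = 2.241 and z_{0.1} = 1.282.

Cohen's d = |M₁ − M₂| / SD_pooled = |33.8 − 46.9| / 24.2 = 13.1 / 24.2 = 0.541.
For two independent groups with equal n: n = 2·((z_{α/2} + z_β) / d)².
z_{α/2} + z_β = 2.241 + 1.282 = 3.523.
n = 2 × (3.523 / 0.541)² = 2 × 6.512² = 2 × 42.41 = 84.8.
Round up to the next whole participant.

n = 85 per group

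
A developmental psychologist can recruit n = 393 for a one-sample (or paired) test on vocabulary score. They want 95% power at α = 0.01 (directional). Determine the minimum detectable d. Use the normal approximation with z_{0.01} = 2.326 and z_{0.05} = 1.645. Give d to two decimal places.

For a single sample (or paired design) of n = 393: d_min = (z_{α} + z_β)/√n.
z-sum = 2.326 + 1.645 = 3.971.
d_min = 3.971 / √393 = 3.971 / 19.824 = 0.200.

d_min ≈ 0.20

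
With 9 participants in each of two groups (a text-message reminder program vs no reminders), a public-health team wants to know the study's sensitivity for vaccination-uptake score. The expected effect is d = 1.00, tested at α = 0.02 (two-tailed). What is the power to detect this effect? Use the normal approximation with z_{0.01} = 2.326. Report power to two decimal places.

power ≈ 0.42

For two equal groups, power = Φ(d·√(n/2) − z_{α/2}).
d·√(n/2) = 1.00 × √(9/2) = 1.00 × 2.121 = 2.121.
z_β = 2.121 − 2.326 = -0.205.
Power = Φ(-0.205) = 0.419.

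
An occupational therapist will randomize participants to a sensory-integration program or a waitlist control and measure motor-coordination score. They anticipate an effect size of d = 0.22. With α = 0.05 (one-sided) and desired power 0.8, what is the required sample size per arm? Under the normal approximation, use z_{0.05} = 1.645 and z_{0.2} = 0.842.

n = 256 per group

For two independent groups with equal n: n = 2·((z_{α} + z_β) / d)².
z_{α} + z_β = 1.645 + 0.842 = 2.487.
n = 2 × (2.487 / 0.22)² = 2 × 11.305² = 2 × 127.79 = 255.6.
Round up to the next whole participant.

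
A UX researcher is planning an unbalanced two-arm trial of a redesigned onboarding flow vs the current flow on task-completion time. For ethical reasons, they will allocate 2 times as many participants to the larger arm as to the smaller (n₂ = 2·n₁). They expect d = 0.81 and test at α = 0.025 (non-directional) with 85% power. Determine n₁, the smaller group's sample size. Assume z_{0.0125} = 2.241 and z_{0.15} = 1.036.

With allocation ratio k = n₂/n₁ = 2, Var(x̄₁−x̄₂) = σ²(1/n₁ + 1/(k·n₁)) = σ²·(k+1)/(k·n₁).
So n₁ = (1 + 1/k)·((z_{α/2} + z_β)/d)² = 1.500 × (3.277/0.81)².
n₁ = 1.500 × 16.37 = 24.6.
Round up: n₁ = 25, giving n₂ = 2 × 25 = 50.

n₁ = 25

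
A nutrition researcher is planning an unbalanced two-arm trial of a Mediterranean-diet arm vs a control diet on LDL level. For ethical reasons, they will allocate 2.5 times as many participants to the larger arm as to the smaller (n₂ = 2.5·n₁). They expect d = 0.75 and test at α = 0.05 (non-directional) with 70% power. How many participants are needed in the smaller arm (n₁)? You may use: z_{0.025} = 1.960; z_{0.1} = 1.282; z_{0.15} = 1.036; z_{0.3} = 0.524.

n₁ = 16

With allocation ratio k = n₂/n₁ = 2.5, Var(x̄₁−x̄₂) = σ²(1/n₁ + 1/(k·n₁)) = σ²·(k+1)/(k·n₁).
So n₁ = (1 + 1/k)·((z_{α/2} + z_β)/d)² = 1.400 × (2.484/0.75)².
n₁ = 1.400 × 10.97 = 15.4.
Round up: n₁ = 16, giving n₂ = 2.5 × 16 = 40.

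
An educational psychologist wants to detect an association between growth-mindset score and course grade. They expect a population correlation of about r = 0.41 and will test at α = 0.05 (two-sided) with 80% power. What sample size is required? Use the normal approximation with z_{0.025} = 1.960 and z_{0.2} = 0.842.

n = 45

Fisher's z: C = ½·ln((1+r)/(1−r)) = ½·ln(2.3898) = 0.4356.
n = ((z_{α/2} + z_β)/C)² + 3.
(1.960 + 0.842) / 0.4356 = 2.802 / 0.4356 = 6.433.
n = 6.433² + 3 = 41.38 + 3 = 44.4.
Round up.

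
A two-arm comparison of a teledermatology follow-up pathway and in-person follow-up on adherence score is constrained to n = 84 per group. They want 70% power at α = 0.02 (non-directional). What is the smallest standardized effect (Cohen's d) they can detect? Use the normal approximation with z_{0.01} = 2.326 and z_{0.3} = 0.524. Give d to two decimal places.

For two independent groups of n = 84 each: d_min = (z_{α/2} + z_β)·√(2/n).
z-sum = 2.326 + 0.524 = 2.850.
d_min = 2.850 × √(2/84) = 2.850 × 0.1543 = 0.440.

d_min ≈ 0.44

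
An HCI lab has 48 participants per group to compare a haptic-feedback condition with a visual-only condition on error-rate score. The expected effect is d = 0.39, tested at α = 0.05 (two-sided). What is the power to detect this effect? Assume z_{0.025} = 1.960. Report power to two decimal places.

power ≈ 0.48

For two equal groups, power = Φ(d·√(n/2) − z_{α/2}).
d·√(n/2) = 0.39 × √(48/2) = 0.39 × 4.899 = 1.911.
z_β = 1.911 − 1.960 = -0.049.
Power = Φ(-0.049) = 0.480.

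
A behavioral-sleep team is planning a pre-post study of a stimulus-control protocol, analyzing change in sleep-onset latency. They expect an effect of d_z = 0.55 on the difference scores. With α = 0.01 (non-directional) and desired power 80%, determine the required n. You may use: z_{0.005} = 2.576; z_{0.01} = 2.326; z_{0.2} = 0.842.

For a paired (one-sample on differences) test: n = ((z_{α/2} + z_β) / d)².
z_{α/2} + z_β = 2.576 + 0.842 = 3.418.
n = (3.418 / 0.55)² = 6.215² = 38.62.
Round up.

n = 39 pairs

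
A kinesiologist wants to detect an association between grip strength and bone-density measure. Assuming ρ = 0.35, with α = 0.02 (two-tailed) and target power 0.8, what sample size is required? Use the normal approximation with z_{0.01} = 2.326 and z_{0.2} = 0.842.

n = 79

Fisher's z: C = ½·ln((1+r)/(1−r)) = ½·ln(2.0769) = 0.3654.
n = ((z_{α/2} + z_β)/C)² + 3.
(2.326 + 0.842) / 0.3654 = 3.168 / 0.3654 = 8.670.
n = 8.670² + 3 = 75.17 + 3 = 78.2.
Round up.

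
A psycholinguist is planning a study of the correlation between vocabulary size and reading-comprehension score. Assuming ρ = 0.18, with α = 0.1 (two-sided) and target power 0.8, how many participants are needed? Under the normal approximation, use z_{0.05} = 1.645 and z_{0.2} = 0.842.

Fisher's z: C = ½·ln((1+r)/(1−r)) = ½·ln(1.4390) = 0.1820.
n = ((z_{α/2} + z_β)/C)² + 3.
(1.645 + 0.842) / 0.1820 = 2.487 / 0.1820 = 13.665.
n = 13.665² + 3 = 186.73 + 3 = 189.7.
Round up.

n = 190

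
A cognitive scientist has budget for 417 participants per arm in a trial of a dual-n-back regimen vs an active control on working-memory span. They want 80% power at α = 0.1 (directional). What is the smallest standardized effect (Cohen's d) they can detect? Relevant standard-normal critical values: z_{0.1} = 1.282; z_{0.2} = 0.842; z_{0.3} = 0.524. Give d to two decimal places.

d_min ≈ 0.15

For two independent groups of n = 417 each: d_min = (z_{α} + z_β)·√(2/n).
z-sum = 1.282 + 0.842 = 2.124.
d_min = 2.124 × √(2/417) = 2.124 × 0.0693 = 0.147.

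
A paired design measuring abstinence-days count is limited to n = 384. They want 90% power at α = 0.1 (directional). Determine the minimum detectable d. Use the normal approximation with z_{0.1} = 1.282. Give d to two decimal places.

For a single sample (or paired design) of n = 384: d_min = (z_{α} + z_β)/√n.
z-sum = 1.282 + 1.282 = 2.564.
d_min = 2.564 / √384 = 2.564 / 19.596 = 0.131.

d_min ≈ 0.13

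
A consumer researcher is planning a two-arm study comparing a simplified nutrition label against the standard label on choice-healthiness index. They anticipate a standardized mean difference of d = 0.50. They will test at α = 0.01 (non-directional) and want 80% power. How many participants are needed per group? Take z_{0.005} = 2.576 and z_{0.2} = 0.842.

For two independent groups with equal n: n = 2·((z_{α/2} + z_β) / d)².
z_{α/2} + z_β = 2.576 + 0.842 = 3.418.
n = 2 × (3.418 / 0.50)² = 2 × 6.836² = 2 × 46.73 = 93.5.
Round up to the next whole participant.

n = 94 per group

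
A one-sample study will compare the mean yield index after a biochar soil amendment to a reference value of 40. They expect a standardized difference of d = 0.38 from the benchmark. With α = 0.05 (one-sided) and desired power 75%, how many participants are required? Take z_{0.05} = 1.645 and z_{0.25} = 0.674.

n = 38

For a one-sample test: n = ((z_{α} + z_β) / d)².
z_{α} + z_β = 1.645 + 0.674 = 2.319.
n = (2.319 / 0.38)² = 6.103² = 37.24.
Round up.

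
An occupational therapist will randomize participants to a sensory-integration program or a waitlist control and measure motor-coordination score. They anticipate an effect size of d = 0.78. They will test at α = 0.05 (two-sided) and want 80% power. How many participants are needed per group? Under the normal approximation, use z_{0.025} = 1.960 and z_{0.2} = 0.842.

n = 26 per group

For two independent groups with equal n: n = 2·((z_{α/2} + z_β) / d)².
z_{α/2} + z_β = 1.960 + 0.842 = 2.802.
n = 2 × (2.802 / 0.78)² = 2 × 3.592² = 2 × 12.90 = 25.8.
Round up to the next whole participant.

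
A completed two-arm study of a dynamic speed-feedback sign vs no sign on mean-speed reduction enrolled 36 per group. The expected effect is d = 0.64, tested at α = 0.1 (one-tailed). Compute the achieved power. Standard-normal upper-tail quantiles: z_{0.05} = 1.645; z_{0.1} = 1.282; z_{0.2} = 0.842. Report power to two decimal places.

For two equal groups, power = Φ(d·√(n/2) − z_{α}).
d·√(n/2) = 0.64 × √(36/2) = 0.64 × 4.243 = 2.715.
z_β = 2.715 − 1.282 = 1.433.
Power = Φ(1.433) = 0.924.

power ≈ 0.92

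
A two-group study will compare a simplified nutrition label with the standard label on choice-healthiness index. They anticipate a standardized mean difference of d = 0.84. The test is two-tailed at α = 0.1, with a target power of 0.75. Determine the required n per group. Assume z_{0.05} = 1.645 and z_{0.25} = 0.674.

n = 16 per group

For two independent groups with equal n: n = 2·((z_{α/2} + z_β) / d)².
z_{α/2} + z_β = 1.645 + 0.674 = 2.319.
n = 2 × (2.319 / 0.84)² = 2 × 2.761² = 2 × 7.62 = 15.2.
Round up to the next whole participant.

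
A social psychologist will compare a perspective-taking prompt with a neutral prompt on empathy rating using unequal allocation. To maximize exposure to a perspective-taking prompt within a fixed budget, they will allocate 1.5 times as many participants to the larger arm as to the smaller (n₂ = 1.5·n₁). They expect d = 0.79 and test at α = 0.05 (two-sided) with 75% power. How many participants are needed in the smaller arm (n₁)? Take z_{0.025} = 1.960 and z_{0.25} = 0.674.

n₁ = 19

With allocation ratio k = n₂/n₁ = 1.5, Var(x̄₁−x̄₂) = σ²(1/n₁ + 1/(k·n₁)) = σ²·(k+1)/(k·n₁).
So n₁ = (1 + 1/k)·((z_{α/2} + z_β)/d)² = 1.667 × (2.634/0.79)².
n₁ = 1.667 × 11.12 = 18.5.
Round up: n₁ = 19, giving n₂ = ⌈1.5 × 19⌉ = ⌈28.5⌉ = 29.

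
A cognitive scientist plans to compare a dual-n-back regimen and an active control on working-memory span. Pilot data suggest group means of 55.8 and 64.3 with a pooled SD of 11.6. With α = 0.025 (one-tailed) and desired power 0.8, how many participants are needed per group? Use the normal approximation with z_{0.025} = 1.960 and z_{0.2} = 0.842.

Cohen's d = |M₁ − M₂| / SD_pooled = |55.8 − 64.3| / 11.6 = 8.5 / 11.6 = 0.733.
For two independent groups with equal n: n = 2·((z_{α} + z_β) / d)².
z_{α} + z_β = 1.960 + 0.842 = 2.802.
n = 2 × (2.802 / 0.733)² = 2 × 3.823² = 2 × 14.61 = 29.2.
Round up to the next whole participant.

n = 30 per group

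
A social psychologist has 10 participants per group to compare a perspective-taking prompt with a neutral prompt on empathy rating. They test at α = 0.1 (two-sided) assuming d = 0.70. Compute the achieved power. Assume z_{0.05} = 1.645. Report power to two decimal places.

power ≈ 0.47

For two equal groups, power = Φ(d·√(n/2) − z_{α/2}).
d·√(n/2) = 0.70 × √(10/2) = 0.70 × 2.236 = 1.565.
z_β = 1.565 − 1.645 = -0.080.
Power = Φ(-0.080) = 0.468.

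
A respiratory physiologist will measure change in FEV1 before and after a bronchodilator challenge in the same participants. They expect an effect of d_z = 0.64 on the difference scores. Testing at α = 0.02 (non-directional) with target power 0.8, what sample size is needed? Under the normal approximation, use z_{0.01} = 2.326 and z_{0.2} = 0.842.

For a paired (one-sample on differences) test: n = ((z_{α/2} + z_β) / d)².
z_{α/2} + z_β = 2.326 + 0.842 = 3.168.
n = (3.168 / 0.64)² = 4.950² = 24.50.
Round up.

n = 25 pairs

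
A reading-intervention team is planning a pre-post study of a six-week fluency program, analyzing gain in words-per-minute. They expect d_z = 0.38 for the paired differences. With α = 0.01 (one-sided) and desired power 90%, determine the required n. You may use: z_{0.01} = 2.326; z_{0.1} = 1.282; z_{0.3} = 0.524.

For a paired (one-sample on differences) test: n = ((z_{α} + z_β) / d)².
z_{α} + z_β = 2.326 + 1.282 = 3.608.
n = (3.608 / 0.38)² = 9.495² = 90.15.
Round up.

n = 91 pairs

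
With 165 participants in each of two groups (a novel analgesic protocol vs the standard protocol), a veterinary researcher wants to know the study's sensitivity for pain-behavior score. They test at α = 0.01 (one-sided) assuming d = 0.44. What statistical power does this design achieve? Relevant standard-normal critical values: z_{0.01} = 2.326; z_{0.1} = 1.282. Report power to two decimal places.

power ≈ 0.95

For two equal groups, power = Φ(d·√(n/2) − z_{α}).
d·√(n/2) = 0.44 × √(165/2) = 0.44 × 9.083 = 3.996.
z_β = 3.996 − 2.326 = 1.670.
Power = Φ(1.670) = 0.953.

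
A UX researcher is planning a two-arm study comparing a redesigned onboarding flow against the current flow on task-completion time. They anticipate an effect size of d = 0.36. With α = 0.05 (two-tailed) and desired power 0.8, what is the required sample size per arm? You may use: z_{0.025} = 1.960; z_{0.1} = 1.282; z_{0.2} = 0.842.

For two independent groups with equal n: n = 2·((z_{α/2} + z_β) / d)².
z_{α/2} + z_β = 1.960 + 0.842 = 2.802.
n = 2 × (2.802 / 0.36)² = 2 × 7.783² = 2 × 60.58 = 121.2.
Round up to the next whole participant.

n = 122 per group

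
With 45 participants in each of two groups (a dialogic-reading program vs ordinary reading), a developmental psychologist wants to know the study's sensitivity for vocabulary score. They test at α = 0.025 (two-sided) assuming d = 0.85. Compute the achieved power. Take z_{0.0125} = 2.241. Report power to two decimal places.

power ≈ 0.96

For two equal groups, power = Φ(d·√(n/2) − z_{α/2}).
d·√(n/2) = 0.85 × √(45/2) = 0.85 × 4.743 = 4.032.
z_β = 4.032 − 2.241 = 1.791.
Power = Φ(1.791) = 0.963.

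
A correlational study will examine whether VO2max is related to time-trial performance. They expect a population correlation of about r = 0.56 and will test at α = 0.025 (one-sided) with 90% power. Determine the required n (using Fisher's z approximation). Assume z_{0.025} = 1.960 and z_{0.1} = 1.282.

Fisher's z: C = ½·ln((1+r)/(1−r)) = ½·ln(3.5455) = 0.6328.
n = ((z_{α} + z_β)/C)² + 3.
(1.960 + 1.282) / 0.6328 = 3.242 / 0.6328 = 5.123.
n = 5.123² + 3 = 26.25 + 3 = 29.2.
Round up.

n = 30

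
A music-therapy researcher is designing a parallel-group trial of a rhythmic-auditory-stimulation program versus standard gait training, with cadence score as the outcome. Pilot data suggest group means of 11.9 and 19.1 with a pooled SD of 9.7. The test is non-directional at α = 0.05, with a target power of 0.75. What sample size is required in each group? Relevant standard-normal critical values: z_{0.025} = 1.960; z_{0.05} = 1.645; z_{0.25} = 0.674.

Cohen's d = |M₁ − M₂| / SD_pooled = |11.9 − 19.1| / 9.7 = 7.2 / 9.7 = 0.742.
For two independent groups with equal n: n = 2·((z_{α/2} + z_β) / d)².
z_{α/2} + z_β = 1.960 + 0.674 = 2.634.
n = 2 × (2.634 / 0.742)² = 2 × 3.550² = 2 × 12.60 = 25.2.
Round up to the next whole participant.

n = 26 per group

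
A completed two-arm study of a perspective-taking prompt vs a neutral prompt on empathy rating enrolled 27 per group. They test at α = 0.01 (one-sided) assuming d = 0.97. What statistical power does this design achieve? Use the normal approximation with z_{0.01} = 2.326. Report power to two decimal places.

For two equal groups, power = Φ(d·√(n/2) − z_{α}).
d·√(n/2) = 0.97 × √(27/2) = 0.97 × 3.674 = 3.564.
z_β = 3.564 − 2.326 = 1.238.
Power = Φ(1.238) = 0.892.

power ≈ 0.89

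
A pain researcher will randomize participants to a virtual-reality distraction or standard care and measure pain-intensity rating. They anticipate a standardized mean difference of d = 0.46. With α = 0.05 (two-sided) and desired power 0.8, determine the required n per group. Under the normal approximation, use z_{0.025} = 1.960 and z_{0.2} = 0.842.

n = 75 per group

For two independent groups with equal n: n = 2·((z_{α/2} + z_β) / d)².
z_{α/2} + z_β = 1.960 + 0.842 = 2.802.
n = 2 × (2.802 / 0.46)² = 2 × 6.091² = 2 × 37.10 = 74.2.
Round up to the next whole participant.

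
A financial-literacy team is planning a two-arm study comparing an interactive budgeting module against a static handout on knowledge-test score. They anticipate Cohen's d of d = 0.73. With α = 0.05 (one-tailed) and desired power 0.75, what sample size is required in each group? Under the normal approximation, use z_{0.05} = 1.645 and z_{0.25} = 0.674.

n = 21 per group

For two independent groups with equal n: n = 2·((z_{α} + z_β) / d)².
z_{α} + z_β = 1.645 + 0.674 = 2.319.
n = 2 × (2.319 / 0.73)² = 2 × 3.177² = 2 × 10.09 = 20.2.
Round up to the next whole participant.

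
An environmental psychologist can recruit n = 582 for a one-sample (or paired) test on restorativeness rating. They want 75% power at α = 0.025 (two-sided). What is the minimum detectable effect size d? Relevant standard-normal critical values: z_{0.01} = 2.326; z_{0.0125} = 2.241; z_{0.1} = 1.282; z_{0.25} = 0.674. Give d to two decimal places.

For a single sample (or paired design) of n = 582: d_min = (z_{α/2} + z_β)/√n.
z-sum = 2.241 + 0.674 = 2.915.
d_min = 2.915 / √582 = 2.915 / 24.125 = 0.121.

d_min ≈ 0.12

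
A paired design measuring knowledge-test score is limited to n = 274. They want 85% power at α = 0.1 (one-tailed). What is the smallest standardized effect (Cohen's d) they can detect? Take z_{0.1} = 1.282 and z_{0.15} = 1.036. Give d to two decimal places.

d_min ≈ 0.14

For a single sample (or paired design) of n = 274: d_min = (z_{α} + z_β)/√n.
z-sum = 1.282 + 1.036 = 2.318.
d_min = 2.318 / √274 = 2.318 / 16.553 = 0.140.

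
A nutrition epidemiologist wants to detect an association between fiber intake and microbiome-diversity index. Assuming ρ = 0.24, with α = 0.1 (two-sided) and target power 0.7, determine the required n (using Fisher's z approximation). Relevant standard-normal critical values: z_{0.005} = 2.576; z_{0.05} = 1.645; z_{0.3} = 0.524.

Fisher's z: C = ½·ln((1+r)/(1−r)) = ½·ln(1.6316) = 0.2448.
n = ((z_{α/2} + z_β)/C)² + 3.
(1.645 + 0.524) / 0.2448 = 2.169 / 0.2448 = 8.860.
n = 8.860² + 3 = 78.50 + 3 = 81.5.
Round up.

n = 82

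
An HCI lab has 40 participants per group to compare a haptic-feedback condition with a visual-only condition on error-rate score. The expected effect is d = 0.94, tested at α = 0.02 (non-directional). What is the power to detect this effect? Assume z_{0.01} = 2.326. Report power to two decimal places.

power ≈ 0.97

For two equal groups, power = Φ(d·√(n/2) − z_{α/2}).
d·√(n/2) = 0.94 × √(40/2) = 0.94 × 4.472 = 4.204.
z_β = 4.204 − 2.326 = 1.878.
Power = Φ(1.878) = 0.970.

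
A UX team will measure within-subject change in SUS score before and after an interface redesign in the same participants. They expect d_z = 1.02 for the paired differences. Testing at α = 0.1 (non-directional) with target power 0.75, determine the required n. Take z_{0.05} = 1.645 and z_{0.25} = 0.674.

n = 6 pairs

For a paired (one-sample on differences) test: n = ((z_{α/2} + z_β) / d)².
z_{α/2} + z_β = 1.645 + 0.674 = 2.319.
n = (2.319 / 1.02)² = 2.274² = 5.17.
Round up.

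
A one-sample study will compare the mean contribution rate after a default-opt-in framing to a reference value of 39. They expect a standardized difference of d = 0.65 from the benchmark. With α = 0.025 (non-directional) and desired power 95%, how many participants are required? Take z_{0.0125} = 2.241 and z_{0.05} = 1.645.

n = 36

For a one-sample test: n = ((z_{α/2} + z_β) / d)².
z_{α/2} + z_β = 2.241 + 1.645 = 3.886.
n = (3.886 / 0.65)² = 5.978² = 35.74.
Round up.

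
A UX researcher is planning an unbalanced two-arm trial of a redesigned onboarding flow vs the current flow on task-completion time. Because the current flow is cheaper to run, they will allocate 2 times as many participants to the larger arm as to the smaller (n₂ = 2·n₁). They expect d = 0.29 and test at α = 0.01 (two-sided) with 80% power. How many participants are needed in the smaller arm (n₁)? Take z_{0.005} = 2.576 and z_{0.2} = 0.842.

n₁ = 209

With allocation ratio k = n₂/n₁ = 2, Var(x̄₁−x̄₂) = σ²(1/n₁ + 1/(k·n₁)) = σ²·(k+1)/(k·n₁).
So n₁ = (1 + 1/k)·((z_{α/2} + z_β)/d)² = 1.500 × (3.418/0.29)².
n₁ = 1.500 × 138.91 = 208.4.
Round up: n₁ = 209, giving n₂ = 2 × 209 = 418.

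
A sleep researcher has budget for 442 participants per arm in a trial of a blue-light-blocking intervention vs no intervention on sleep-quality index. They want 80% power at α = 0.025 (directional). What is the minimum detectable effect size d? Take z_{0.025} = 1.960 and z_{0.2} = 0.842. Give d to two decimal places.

d_min ≈ 0.19

For two independent groups of n = 442 each: d_min = (z_{α} + z_β)·√(2/n).
z-sum = 1.960 + 0.842 = 2.802.
d_min = 2.802 × √(2/442) = 2.802 × 0.0673 = 0.188.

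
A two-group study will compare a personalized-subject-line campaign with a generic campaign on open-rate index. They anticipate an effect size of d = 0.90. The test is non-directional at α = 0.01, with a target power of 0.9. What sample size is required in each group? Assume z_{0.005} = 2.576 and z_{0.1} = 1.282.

n = 37 per group

For two independent groups with equal n: n = 2·((z_{α/2} + z_β) / d)².
z_{α/2} + z_β = 2.576 + 1.282 = 3.858.
n = 2 × (3.858 / 0.90)² = 2 × 4.287² = 2 × 18.38 = 36.8.
Round up to the next whole participant.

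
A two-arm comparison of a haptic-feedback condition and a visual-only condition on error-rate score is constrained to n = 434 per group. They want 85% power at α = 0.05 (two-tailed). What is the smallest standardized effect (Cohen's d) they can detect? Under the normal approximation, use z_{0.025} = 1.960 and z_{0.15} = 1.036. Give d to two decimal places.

d_min ≈ 0.20

For two independent groups of n = 434 each: d_min = (z_{α/2} + z_β)·√(2/n).
z-sum = 1.960 + 1.036 = 2.996.
d_min = 2.996 × √(2/434) = 2.996 × 0.0679 = 0.203.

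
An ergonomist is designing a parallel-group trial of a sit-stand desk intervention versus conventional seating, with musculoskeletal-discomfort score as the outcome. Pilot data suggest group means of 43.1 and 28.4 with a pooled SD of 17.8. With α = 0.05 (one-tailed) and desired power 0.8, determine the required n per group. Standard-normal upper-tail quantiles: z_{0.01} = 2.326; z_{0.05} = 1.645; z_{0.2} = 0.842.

n = 19 per group

Cohen's d = |M₁ − M₂| / SD_pooled = |43.1 − 28.4| / 17.8 = 14.7 / 17.8 = 0.826.
For two independent groups with equal n: n = 2·((z_{α} + z_β) / d)².
z_{α} + z_β = 1.645 + 0.842 = 2.487.
n = 2 × (2.487 / 0.826)² = 2 × 3.011² = 2 × 9.07 = 18.1.
Round up to the next whole participant.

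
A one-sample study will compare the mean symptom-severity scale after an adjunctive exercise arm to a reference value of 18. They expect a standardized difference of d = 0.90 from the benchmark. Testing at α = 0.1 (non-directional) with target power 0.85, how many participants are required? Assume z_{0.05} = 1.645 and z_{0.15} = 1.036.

For a one-sample test: n = ((z_{α/2} + z_β) / d)².
z_{α/2} + z_β = 1.645 + 1.036 = 2.681.
n = (2.681 / 0.90)² = 2.979² = 8.87.
Round up.

n = 9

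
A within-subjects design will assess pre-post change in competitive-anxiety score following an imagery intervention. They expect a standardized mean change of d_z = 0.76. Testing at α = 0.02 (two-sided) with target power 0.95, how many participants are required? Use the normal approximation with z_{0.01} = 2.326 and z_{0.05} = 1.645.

For a paired (one-sample on differences) test: n = ((z_{α/2} + z_β) / d)².
z_{α/2} + z_β = 2.326 + 1.645 = 3.971.
n = (3.971 / 0.76)² = 5.225² = 27.30.
Round up.

n = 28 pairs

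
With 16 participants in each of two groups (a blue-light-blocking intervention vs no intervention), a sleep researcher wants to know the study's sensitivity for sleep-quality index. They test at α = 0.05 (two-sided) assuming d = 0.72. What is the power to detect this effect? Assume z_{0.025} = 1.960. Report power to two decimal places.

For two equal groups, power = Φ(d·√(n/2) − z_{α/2}).
d·√(n/2) = 0.72 × √(16/2) = 0.72 × 2.828 = 2.036.
z_β = 2.036 − 1.960 = 0.076.
Power = Φ(0.076) = 0.530.

power ≈ 0.53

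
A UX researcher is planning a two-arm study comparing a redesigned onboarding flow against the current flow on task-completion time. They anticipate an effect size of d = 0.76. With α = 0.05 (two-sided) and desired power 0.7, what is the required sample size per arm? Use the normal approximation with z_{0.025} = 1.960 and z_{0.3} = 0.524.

For two independent groups with equal n: n = 2·((z_{α/2} + z_β) / d)².
z_{α/2} + z_β = 1.960 + 0.524 = 2.484.
n = 2 × (2.484 / 0.76)² = 2 × 3.268² = 2 × 10.68 = 21.4.
Round up to the next whole participant.

n = 22 per group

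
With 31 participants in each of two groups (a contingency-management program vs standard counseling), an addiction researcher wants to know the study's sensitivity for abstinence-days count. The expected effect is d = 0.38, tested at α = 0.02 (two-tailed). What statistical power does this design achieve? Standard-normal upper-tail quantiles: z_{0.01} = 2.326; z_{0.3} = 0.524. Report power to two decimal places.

For two equal groups, power = Φ(d·√(n/2) − z_{α/2}).
d·√(n/2) = 0.38 × √(31/2) = 0.38 × 3.937 = 1.496.
z_β = 1.496 − 2.326 = -0.830.
Power = Φ(-0.830) = 0.203.

power ≈ 0.20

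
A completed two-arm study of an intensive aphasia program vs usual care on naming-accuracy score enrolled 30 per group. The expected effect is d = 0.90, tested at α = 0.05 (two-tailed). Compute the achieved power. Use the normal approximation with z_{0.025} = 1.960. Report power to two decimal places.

For two equal groups, power = Φ(d·√(n/2) − z_{α/2}).
d·√(n/2) = 0.90 × √(30/2) = 0.90 × 3.873 = 3.486.
z_β = 3.486 − 1.960 = 1.526.
Power = Φ(1.526) = 0.936.

power ≈ 0.94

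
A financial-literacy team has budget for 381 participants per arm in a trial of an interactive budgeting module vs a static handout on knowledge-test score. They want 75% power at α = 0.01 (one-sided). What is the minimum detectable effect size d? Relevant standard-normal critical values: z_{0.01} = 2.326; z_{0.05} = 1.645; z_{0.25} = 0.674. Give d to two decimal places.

For two independent groups of n = 381 each: d_min = (z_{α} + z_β)·√(2/n).
z-sum = 2.326 + 0.674 = 3.000.
d_min = 3.000 × √(2/381) = 3.000 × 0.0725 = 0.217.

d_min ≈ 0.22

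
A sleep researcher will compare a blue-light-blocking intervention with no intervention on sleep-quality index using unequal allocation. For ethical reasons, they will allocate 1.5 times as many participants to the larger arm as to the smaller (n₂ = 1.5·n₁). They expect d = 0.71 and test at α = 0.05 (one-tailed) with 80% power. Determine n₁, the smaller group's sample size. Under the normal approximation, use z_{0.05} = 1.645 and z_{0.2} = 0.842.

With allocation ratio k = n₂/n₁ = 1.5, Var(x̄₁−x̄₂) = σ²(1/n₁ + 1/(k·n₁)) = σ²·(k+1)/(k·n₁).
So n₁ = (1 + 1/k)·((z_{α} + z_β)/d)² = 1.667 × (2.487/0.71)².
n₁ = 1.667 × 12.27 = 20.4.
Round up: n₁ = 21, giving n₂ = ⌈1.5 × 21⌉ = ⌈31.5⌉ = 32.

n₁ = 21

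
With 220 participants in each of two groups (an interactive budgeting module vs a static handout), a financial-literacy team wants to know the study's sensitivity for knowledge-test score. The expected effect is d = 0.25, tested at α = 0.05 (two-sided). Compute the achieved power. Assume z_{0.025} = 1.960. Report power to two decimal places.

For two equal groups, power = Φ(d·√(n/2) − z_{α/2}).
d·√(n/2) = 0.25 × √(220/2) = 0.25 × 10.488 = 2.622.
z_β = 2.622 − 1.960 = 0.662.
Power = Φ(0.662) = 0.746.

power ≈ 0.75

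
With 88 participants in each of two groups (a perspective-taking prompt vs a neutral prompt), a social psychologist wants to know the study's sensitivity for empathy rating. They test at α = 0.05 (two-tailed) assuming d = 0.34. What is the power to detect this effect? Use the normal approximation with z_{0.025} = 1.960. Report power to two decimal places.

power ≈ 0.62

For two equal groups, power = Φ(d·√(n/2) − z_{α/2}).
d·√(n/2) = 0.34 × √(88/2) = 0.34 × 6.633 = 2.255.
z_β = 2.255 − 1.960 = 0.295.
Power = Φ(0.295) = 0.616.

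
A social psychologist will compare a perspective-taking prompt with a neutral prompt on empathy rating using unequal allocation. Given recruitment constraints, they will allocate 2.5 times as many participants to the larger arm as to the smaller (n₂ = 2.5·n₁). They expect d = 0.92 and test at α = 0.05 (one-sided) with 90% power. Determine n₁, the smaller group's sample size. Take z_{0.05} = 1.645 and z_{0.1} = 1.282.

With allocation ratio k = n₂/n₁ = 2.5, Var(x̄₁−x̄₂) = σ²(1/n₁ + 1/(k·n₁)) = σ²·(k+1)/(k·n₁).
So n₁ = (1 + 1/k)·((z_{α} + z_β)/d)² = 1.400 × (2.927/0.92)².
n₁ = 1.400 × 10.12 = 14.2.
Round up: n₁ = 15, giving n₂ = ⌈2.5 × 15⌉ = ⌈37.5⌉ = 38.

n₁ = 15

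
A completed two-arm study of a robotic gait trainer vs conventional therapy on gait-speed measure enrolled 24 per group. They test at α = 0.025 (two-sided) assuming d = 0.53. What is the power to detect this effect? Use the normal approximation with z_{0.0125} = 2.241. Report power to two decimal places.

For two equal groups, power = Φ(d·√(n/2) − z_{α/2}).
d·√(n/2) = 0.53 × √(24/2) = 0.53 × 3.464 = 1.836.
z_β = 1.836 − 2.241 = -0.405.
Power = Φ(-0.405) = 0.343.

power ≈ 0.34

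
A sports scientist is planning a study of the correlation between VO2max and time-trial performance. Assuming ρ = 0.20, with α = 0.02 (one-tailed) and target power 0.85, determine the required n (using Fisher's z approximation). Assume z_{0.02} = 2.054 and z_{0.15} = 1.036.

n = 236

Fisher's z: C = ½·ln((1+r)/(1−r)) = ½·ln(1.5000) = 0.2027.
n = ((z_{α} + z_β)/C)² + 3.
(2.054 + 1.036) / 0.2027 = 3.090 / 0.2027 = 15.244.
n = 15.244² + 3 = 232.39 + 3 = 235.4.
Round up.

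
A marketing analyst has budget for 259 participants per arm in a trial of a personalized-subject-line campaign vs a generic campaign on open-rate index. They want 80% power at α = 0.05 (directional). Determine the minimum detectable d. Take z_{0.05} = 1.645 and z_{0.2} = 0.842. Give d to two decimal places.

For two independent groups of n = 259 each: d_min = (z_{α} + z_β)·√(2/n).
z-sum = 1.645 + 0.842 = 2.487.
d_min = 2.487 × √(2/259) = 2.487 × 0.0879 = 0.219.

d_min ≈ 0.22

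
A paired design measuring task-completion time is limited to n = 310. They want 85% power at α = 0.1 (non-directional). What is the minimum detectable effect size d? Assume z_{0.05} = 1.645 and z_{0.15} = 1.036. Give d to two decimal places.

d_min ≈ 0.15

For a single sample (or paired design) of n = 310: d_min = (z_{α/2} + z_β)/√n.
z-sum = 1.645 + 1.036 = 2.681.
d_min = 2.681 / √310 = 2.681 / 17.607 = 0.152.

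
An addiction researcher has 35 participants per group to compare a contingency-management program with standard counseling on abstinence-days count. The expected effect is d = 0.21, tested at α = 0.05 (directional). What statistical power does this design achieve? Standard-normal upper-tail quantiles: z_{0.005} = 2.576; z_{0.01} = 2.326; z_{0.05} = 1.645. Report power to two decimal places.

power ≈ 0.22

For two equal groups, power = Φ(d·√(n/2) − z_{α}).
d·√(n/2) = 0.21 × √(35/2) = 0.21 × 4.183 = 0.878.
z_β = 0.878 − 1.645 = -0.767.
Power = Φ(-0.767) = 0.222.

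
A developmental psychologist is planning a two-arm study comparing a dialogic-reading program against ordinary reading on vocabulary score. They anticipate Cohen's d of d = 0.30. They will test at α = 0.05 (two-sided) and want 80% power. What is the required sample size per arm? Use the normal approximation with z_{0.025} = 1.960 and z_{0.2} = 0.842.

For two independent groups with equal n: n = 2·((z_{α/2} + z_β) / d)².
z_{α/2} + z_β = 1.960 + 0.842 = 2.802.
n = 2 × (2.802 / 0.30)² = 2 × 9.340² = 2 × 87.24 = 174.5.
Round up to the next whole participant.

n = 175 per group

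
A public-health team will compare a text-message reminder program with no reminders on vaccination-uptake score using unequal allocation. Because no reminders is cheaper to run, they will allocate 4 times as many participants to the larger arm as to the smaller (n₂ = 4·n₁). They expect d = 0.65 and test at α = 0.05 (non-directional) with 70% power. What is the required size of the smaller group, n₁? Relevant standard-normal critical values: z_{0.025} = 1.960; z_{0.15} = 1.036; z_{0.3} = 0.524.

With allocation ratio k = n₂/n₁ = 4, Var(x̄₁−x̄₂) = σ²(1/n₁ + 1/(k·n₁)) = σ²·(k+1)/(k·n₁).
So n₁ = (1 + 1/k)·((z_{α/2} + z_β)/d)² = 1.250 × (2.484/0.65)².
n₁ = 1.250 × 14.60 = 18.3.
Round up: n₁ = 19, giving n₂ = 4 × 19 = 76.

n₁ = 19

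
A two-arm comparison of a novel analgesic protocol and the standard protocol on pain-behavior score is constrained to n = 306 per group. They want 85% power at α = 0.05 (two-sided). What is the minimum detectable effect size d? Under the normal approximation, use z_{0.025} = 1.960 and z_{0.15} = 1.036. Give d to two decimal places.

For two independent groups of n = 306 each: d_min = (z_{α/2} + z_β)·√(2/n).
z-sum = 1.960 + 1.036 = 2.996.
d_min = 2.996 × √(2/306) = 2.996 × 0.0808 = 0.242.

d_min ≈ 0.24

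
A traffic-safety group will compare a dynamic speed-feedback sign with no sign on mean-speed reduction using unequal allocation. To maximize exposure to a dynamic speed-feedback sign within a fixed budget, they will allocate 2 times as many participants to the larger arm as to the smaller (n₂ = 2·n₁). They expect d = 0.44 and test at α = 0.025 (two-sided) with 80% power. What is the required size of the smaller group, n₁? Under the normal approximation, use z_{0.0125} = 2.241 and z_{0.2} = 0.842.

With allocation ratio k = n₂/n₁ = 2, Var(x̄₁−x̄₂) = σ²(1/n₁ + 1/(k·n₁)) = σ²·(k+1)/(k·n₁).
So n₁ = (1 + 1/k)·((z_{α/2} + z_β)/d)² = 1.500 × (3.083/0.44)².
n₁ = 1.500 × 49.10 = 73.6.
Round up: n₁ = 74, giving n₂ = 2 × 74 = 148.

n₁ = 74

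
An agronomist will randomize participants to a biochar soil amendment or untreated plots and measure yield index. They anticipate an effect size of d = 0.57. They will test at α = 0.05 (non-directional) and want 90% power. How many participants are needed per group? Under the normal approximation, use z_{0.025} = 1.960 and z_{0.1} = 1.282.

For two independent groups with equal n: n = 2·((z_{α/2} + z_β) / d)².
z_{α/2} + z_β = 1.960 + 1.282 = 3.242.
n = 2 × (3.242 / 0.57)² = 2 × 5.688² = 2 × 32.35 = 64.7.
Round up to the next whole participant.

n = 65 per group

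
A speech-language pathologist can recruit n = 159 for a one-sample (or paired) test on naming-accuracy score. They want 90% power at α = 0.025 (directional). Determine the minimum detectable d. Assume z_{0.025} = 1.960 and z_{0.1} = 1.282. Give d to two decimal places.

For a single sample (or paired design) of n = 159: d_min = (z_{α} + z_β)/√n.
z-sum = 1.960 + 1.282 = 3.242.
d_min = 3.242 / √159 = 3.242 / 12.610 = 0.257.

d_min ≈ 0.26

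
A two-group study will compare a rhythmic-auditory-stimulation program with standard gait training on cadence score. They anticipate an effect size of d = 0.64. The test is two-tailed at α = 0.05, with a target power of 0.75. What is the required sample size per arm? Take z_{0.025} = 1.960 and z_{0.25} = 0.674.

For two independent groups with equal n: n = 2·((z_{α/2} + z_β) / d)².
z_{α/2} + z_β = 1.960 + 0.674 = 2.634.
n = 2 × (2.634 / 0.64)² = 2 × 4.116² = 2 × 16.94 = 33.9.
Round up to the next whole participant.

n = 34 per group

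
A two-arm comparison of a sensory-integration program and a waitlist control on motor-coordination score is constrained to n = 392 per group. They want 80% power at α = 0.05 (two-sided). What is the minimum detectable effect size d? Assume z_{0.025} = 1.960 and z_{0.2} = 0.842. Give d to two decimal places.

d_min ≈ 0.20

For two independent groups of n = 392 each: d_min = (z_{α/2} + z_β)·√(2/n).
z-sum = 1.960 + 0.842 = 2.802.
d_min = 2.802 × √(2/392) = 2.802 × 0.0714 = 0.200.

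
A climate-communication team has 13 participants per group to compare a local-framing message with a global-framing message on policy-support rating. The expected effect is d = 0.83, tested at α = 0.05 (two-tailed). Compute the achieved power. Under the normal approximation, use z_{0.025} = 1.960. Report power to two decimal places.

For two equal groups, power = Φ(d·√(n/2) − z_{α/2}).
d·√(n/2) = 0.83 × √(13/2) = 0.83 × 2.550 = 2.116.
z_β = 2.116 − 1.960 = 0.156.
Power = Φ(0.156) = 0.562.

power ≈ 0.56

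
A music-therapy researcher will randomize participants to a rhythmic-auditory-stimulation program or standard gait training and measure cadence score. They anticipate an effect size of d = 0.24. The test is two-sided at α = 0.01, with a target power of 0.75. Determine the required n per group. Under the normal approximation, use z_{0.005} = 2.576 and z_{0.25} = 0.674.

n = 367 per group

For two independent groups with equal n: n = 2·((z_{α/2} + z_β) / d)².
z_{α/2} + z_β = 2.576 + 0.674 = 3.250.
n = 2 × (3.250 / 0.24)² = 2 × 13.542² = 2 × 183.38 = 366.8.
Round up to the next whole participant.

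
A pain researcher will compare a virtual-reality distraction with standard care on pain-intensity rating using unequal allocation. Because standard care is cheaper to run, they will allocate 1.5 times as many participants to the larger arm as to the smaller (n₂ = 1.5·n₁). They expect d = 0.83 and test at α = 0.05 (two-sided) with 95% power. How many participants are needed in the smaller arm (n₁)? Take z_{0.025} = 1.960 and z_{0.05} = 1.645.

n₁ = 32

With allocation ratio k = n₂/n₁ = 1.5, Var(x̄₁−x̄₂) = σ²(1/n₁ + 1/(k·n₁)) = σ²·(k+1)/(k·n₁).
So n₁ = (1 + 1/k)·((z_{α/2} + z_β)/d)² = 1.667 × (3.605/0.83)².
n₁ = 1.667 × 18.86 = 31.4.
Round up: n₁ = 32, giving n₂ = 1.5 × 32 = 48.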